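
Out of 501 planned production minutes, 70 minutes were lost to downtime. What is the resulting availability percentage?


Formula: Availability = (Planned Time - Downtime) / Planned Time * 100
Uptime = 501 - 70 = 431 min
Availability = 431 / 501 * 100 = 86.0%

86.0%


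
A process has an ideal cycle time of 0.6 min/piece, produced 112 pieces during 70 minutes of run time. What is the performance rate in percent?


Formula: Performance = (Ideal CT * Total Count) / Run Time * 100
Ideal output time = 0.6 * 112 = 67.2 min
Performance = 67.2 / 70 * 100 = 96.0%

96.0%


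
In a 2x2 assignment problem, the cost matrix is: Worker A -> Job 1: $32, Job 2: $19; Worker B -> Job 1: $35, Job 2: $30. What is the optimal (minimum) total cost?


Option 1: A->1 + B->2 = $32 + $30 = $62
Option 2: A->2 + B->1 = $19 + $35 = $54
Min cost = min($62, $54) = $54

$54


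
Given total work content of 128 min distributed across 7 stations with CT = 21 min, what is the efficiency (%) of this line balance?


Formula: Efficiency = Sum of Task Times / (N_stations * CT) * 100
Total station capacity = 7 stations * 21 min = 147 min
Efficiency = 128 / 147 * 100 = 87.1%

87.1%


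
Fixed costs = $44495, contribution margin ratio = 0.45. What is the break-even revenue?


Formula: BER = Fixed Costs / Contribution Margin Ratio
BER = $44495 / 0.45
BER = $98877.78 (to the nearest cent)

$98877.78


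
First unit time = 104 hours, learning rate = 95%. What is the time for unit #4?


Formula: T_n = T_1 * (learning_rate)^(log2(n)) where learning_rate = rate/100
Doublings = log2(4) = 2
T_n = 104 * 0.95^2
T_n = 104 * 0.9025 = 93.9 hours

93.9 hours


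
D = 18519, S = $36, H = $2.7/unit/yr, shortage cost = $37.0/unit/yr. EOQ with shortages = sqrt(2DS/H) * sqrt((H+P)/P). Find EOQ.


Formula: EOQ* = sqrt(2DS/H) * sqrt((H+P)/P)
Base EOQ = sqrt(2*18519*36/2.7) = 702.74 units
Correction = sqrt((2.7+37.0)/37.0) = 1.03584
EOQ* = 702.74 * 1.03584 = 727.9 units

727.9 units


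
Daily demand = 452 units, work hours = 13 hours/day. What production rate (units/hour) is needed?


Formula: Production Rate = Daily Demand / Available Hours
Rate = 452 units/day / 13 hours/day
Rate = 34.8 units/hour

34.8 units/hour


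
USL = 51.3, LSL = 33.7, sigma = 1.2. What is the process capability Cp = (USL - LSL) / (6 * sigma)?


Cp = (51.3 - 33.7) / (6 * 1.2)

2.44


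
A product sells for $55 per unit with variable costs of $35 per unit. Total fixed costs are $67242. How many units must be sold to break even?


Formula: BEQ = Fixed Costs / (Price - Variable Cost)
Contribution margin = $55 - $35 = $20/unit
BEQ = ceil($67242 / $20/unit) = ceil(3362.1) = 3363 units

3363 units


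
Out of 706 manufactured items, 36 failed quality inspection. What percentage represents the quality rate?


Formula: Quality Rate = Good Pieces / Total Pieces * 100
Good pieces = 706 - 36 = 670
QR = 670 / 706 * 100 = 94.9%

94.9%


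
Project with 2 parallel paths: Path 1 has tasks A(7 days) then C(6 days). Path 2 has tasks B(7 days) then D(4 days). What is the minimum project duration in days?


Path 1 = 7 + 6 = 13 days
Path 2 = 7 + 4 = 11 days
Duration = max(13, 11) = 13 days

13 days


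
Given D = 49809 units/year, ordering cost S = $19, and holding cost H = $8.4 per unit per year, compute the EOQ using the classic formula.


Formula: EOQ = sqrt(2 * D * S / H)
Numerator: 2 * 49809 * 19 = 1892742
2DS/H = 1892742 / 8.4 = 225326.4
EOQ = sqrt(225326.4) = 474.7 units

474.7 units


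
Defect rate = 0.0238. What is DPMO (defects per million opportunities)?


DPMO = defect_rate * 1000000 = 0.0238 * 1000000

23800


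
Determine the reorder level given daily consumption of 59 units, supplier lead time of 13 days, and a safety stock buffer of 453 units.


Formula: ROP = (Daily Demand * Lead Time) + Safety Stock
Demand during lead time = 59 * 13 = 767 units
ROP = 767 + 453 = 1220 units

1220 units


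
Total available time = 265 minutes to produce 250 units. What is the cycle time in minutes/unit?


Formula: CT = Available Time / Number of Units
CT = 265 min / 250 units
CT = 1.06 min/unit

1.06 min/unit


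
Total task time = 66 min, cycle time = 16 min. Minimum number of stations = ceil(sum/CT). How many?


Formula: N_min = ceil(Sum of Task Times / Cycle Time)
N_min = ceil(66 min / 16 min) = ceil(4.125)
N_min = 5 stations

5


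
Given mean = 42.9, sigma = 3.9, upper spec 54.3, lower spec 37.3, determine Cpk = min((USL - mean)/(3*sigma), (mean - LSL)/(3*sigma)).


Cpu = (54.3 - 42.9) / (3 * 3.9) = 0.97
Cpl = (42.9 - 37.3) / (3 * 3.9) = 0.48
Cpk = min(0.97, 0.48) = 0.48

0.48


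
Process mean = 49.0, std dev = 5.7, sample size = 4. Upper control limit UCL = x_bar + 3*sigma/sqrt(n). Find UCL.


UCL = 49.0 + 3 * 5.7 / sqrt(4)

57.55


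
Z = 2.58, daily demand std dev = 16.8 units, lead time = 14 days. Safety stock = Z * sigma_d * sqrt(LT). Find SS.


Formula: SS = z * sigma_d * sqrt(LT)
sqrt(LT) = sqrt(14) = 3.7417
SS = 2.58 * 16.8 * 3.7417
SS = 162.2 units

162.2 units


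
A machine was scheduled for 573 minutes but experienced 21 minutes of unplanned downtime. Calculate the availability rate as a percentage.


Formula: Availability = (Planned Time - Downtime) / Planned Time * 100
Uptime = 573 - 21 = 552 min
Availability = 552 / 573 * 100 = 96.3%

96.3%


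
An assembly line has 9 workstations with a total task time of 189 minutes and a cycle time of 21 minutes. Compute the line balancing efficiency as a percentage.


Formula: Efficiency = Sum of Task Times / (N_stations * CT) * 100
Total station capacity = 9 stations * 21 min = 189 min
Efficiency = 189 / 189 * 100 = 100.0%

100.0%


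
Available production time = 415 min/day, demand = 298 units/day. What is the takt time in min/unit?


Formula: Takt Time = Available Production Time / Customer Demand
Takt = 415 min/day / 298 units/day
Takt = 1.39 min/unit

1.39 min/unit


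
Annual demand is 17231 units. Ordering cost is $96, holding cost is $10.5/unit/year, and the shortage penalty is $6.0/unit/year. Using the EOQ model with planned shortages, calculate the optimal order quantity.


Formula: EOQ* = sqrt(2DS/H) * sqrt((H+P)/P)
Base EOQ = sqrt(2*17231*96/10.5) = 561.32 units
Correction = sqrt((10.5+6.0)/6.0) = 1.65831
EOQ* = 561.32 * 1.65831 = 930.8 units

930.8 units


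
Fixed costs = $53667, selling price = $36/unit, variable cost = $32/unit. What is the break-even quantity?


Formula: BEQ = Fixed Costs / (Price - Variable Cost)
Contribution margin = $36 - $32 = $4/unit
BEQ = ceil($53667 / $4/unit) = ceil(13416.75) = 13417 units

13417 units


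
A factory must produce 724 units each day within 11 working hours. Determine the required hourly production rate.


Formula: Production Rate = Daily Demand / Available Hours
Rate = 724 units/day / 11 hours/day
Rate = 65.8 units/hour

65.8 units/hour


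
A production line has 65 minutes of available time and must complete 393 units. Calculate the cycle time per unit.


Formula: CT = Available Time / Number of Units
CT = 65 min / 393 units
CT = 0.17 min/unit

0.17 min/unit


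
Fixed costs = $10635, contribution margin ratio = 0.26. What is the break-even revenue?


Formula: BER = Fixed Costs / Contribution Margin Ratio
BER = $10635 / 0.26
BER = $40903.85 (to the nearest cent)

$40903.85


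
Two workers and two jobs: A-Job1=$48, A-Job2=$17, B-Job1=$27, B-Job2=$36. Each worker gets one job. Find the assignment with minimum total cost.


Option 1: A->1 + B->2 = $48 + $36 = $84
Option 2: A->2 + B->1 = $17 + $27 = $44
Min cost = min($84, $44) = $44

$44


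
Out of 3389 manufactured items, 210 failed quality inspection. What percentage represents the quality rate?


Formula: Quality Rate = Good Pieces / Total Pieces * 100
Good pieces = 3389 - 210 = 3179
QR = 3179 / 3389 * 100 = 93.8%

93.8%


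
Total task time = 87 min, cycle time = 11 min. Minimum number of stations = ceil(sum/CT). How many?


Formula: N_min = ceil(Sum of Task Times / Cycle Time)
N_min = ceil(87 min / 11 min) = ceil(7.9091)
N_min = 8 stations

8


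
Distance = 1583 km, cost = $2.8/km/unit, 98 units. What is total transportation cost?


TC = dist * cost * units = 1583 * 2.8 * 98 = $434375.20

$434375.20


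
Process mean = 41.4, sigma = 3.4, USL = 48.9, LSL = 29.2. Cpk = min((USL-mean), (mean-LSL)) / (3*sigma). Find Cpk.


Cpu = (48.9 - 41.4) / (3 * 3.4) = 0.74
Cpl = (41.4 - 29.2) / (3 * 3.4) = 1.2
Cpk = min(0.74, 1.2) = 0.74

0.74


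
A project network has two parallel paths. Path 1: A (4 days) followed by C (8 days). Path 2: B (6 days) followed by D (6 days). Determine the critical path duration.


Path 1 = 4 + 8 = 12 days
Path 2 = 6 + 6 = 12 days
Duration = max(12, 12) = 12 days

12 days


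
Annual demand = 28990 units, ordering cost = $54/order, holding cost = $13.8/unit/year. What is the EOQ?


Formula: EOQ = sqrt(2 * D * S / H)
Numerator: 2 * 28990 * 54 = 3130920
2DS/H = 3130920 / 13.8 = 226878.3
EOQ = sqrt(226878.3) = 476.3 units

476.3 units


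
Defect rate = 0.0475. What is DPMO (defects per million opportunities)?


DPMO = defect_rate * 1000000 = 0.0475 * 1000000

47500


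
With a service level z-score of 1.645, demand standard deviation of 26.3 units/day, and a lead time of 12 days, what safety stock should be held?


Formula: SS = z * sigma_d * sqrt(LT)
sqrt(LT) = sqrt(12) = 3.4641
SS = 1.645 * 26.3 * 3.4641
SS = 149.9 units

149.9 units


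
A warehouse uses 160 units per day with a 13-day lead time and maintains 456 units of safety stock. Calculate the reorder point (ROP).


Formula: ROP = (Daily Demand * Lead Time) + Safety Stock
Demand during lead time = 160 * 13 = 2080 units
ROP = 2080 + 456 = 2536 units

2536 units


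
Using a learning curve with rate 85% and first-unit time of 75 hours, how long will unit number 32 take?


Formula: T_n = T_1 * (learning_rate)^(log2(n)) where learning_rate = rate/100
Doublings = log2(32) = 5
T_n = 75 * 0.85^5
T_n = 75 * 0.4437 = 33.3 hours

33.3 hours


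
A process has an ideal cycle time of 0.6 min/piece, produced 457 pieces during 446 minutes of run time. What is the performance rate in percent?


Formula: Performance = (Ideal CT * Total Count) / Run Time * 100
Ideal output time = 0.6 * 457 = 274.2 min
Performance = 274.2 / 446 * 100 = 61.5%

61.5%


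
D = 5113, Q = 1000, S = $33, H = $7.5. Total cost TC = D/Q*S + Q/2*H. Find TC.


TC = 5113/1000 * 33 + 1000/2 * 7.5

$3918.73


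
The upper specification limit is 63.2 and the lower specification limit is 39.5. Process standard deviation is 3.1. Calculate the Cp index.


Cp = (63.2 - 39.5) / (6 * 3.1)

1.27


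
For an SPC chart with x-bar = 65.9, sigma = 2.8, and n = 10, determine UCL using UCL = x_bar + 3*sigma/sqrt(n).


UCL = 65.9 + 3 * 2.8 / sqrt(10)

68.56


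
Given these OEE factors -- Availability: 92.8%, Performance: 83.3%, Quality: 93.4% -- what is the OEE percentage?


Formula: OEE = Availability * Performance * Quality / 10000
A * P = 92.8% * 83.3% / 100 = 77.3%
OEE = 77.3% * 93.4% / 100 = 72.2%

72.2%


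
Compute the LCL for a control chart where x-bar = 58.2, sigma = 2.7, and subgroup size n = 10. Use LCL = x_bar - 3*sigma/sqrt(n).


LCL = 58.2 - 3 * 2.7 / sqrt(10)

55.64


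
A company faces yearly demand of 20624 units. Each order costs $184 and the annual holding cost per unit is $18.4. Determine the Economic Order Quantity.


Formula: EOQ = sqrt(2 * D * S / H)
Numerator: 2 * 20624 * 184 = 7589632
2DS/H = 7589632 / 18.4 = 412480.0
EOQ = sqrt(412480.0) = 642.2 units

642.2 units


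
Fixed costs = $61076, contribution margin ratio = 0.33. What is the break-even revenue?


Formula: BER = Fixed Costs / Contribution Margin Ratio
BER = $61076 / 0.33
BER = $185078.79 (to the nearest cent)

$185078.79


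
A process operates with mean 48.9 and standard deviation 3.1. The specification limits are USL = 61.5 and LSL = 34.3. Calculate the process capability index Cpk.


Cpu = (61.5 - 48.9) / (3 * 3.1) = 1.35
Cpl = (48.9 - 34.3) / (3 * 3.1) = 1.57
Cpk = min(1.35, 1.57) = 1.35

1.35


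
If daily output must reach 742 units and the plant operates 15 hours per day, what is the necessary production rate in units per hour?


Formula: Production Rate = Daily Demand / Available Hours
Rate = 742 units/day / 15 hours/day
Rate = 49.5 units/hour

49.5 units/hour


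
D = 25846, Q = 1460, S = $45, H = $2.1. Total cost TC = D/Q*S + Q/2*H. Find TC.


TC = 25846/1460 * 45 + 1460/2 * 2.1

$2329.62


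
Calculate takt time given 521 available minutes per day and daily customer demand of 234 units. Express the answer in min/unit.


Formula: Takt Time = Available Production Time / Customer Demand
Takt = 521 min/day / 234 units/day
Takt = 2.23 min/unit

2.23 min/unit


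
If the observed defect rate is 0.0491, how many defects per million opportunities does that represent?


DPMO = defect_rate * 1000000 = 0.0491 * 1000000

49100


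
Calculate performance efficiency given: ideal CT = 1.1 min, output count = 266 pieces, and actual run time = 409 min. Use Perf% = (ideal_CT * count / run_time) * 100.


Formula: Performance = (Ideal CT * Total Count) / Run Time * 100
Ideal output time = 1.1 * 266 = 292.6 min
Performance = 292.6 / 409 * 100 = 71.5%

71.5%


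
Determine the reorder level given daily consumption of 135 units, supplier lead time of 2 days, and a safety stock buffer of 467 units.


Formula: ROP = (Daily Demand * Lead Time) + Safety Stock
Demand during lead time = 135 * 2 = 270 units
ROP = 270 + 467 = 737 units

737 units


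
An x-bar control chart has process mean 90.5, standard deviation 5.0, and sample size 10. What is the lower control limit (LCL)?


LCL = 90.5 - 3 * 5.0 / sqrt(10)

85.76


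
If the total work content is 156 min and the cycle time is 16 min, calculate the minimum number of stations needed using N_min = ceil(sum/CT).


Formula: N_min = ceil(Sum of Task Times / Cycle Time)
N_min = ceil(156 min / 16 min) = ceil(9.75)
N_min = 10 stations

10


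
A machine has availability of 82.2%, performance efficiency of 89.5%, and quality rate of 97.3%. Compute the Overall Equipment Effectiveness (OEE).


Formula: OEE = Availability * Performance * Quality / 10000
A * P = 82.2% * 89.5% / 100 = 73.57%
OEE = 73.57% * 97.3% / 100 = 71.6%

71.6%


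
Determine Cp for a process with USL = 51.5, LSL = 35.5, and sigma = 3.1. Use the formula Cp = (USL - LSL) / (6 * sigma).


Cp = (51.5 - 35.5) / (6 * 3.1)

0.86


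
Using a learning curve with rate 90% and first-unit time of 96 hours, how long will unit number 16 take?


Formula: T_n = T_1 * (learning_rate)^(log2(n)) where learning_rate = rate/100
Doublings = log2(16) = 4
T_n = 96 * 0.9^4
T_n = 96 * 0.6561 = 63.0 hours

63.0 hours


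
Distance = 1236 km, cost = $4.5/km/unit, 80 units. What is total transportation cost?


TC = dist * cost * units = 1236 * 4.5 * 80 = $444960.00

$444960.00


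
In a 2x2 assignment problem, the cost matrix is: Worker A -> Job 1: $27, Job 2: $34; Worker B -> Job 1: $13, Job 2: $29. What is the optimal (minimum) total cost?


Option 1: A->1 + B->2 = $27 + $29 = $56
Option 2: A->2 + B->1 = $34 + $13 = $47
Min cost = min($56, $47) = $47

$47


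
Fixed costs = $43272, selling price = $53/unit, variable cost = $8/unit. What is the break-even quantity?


Formula: BEQ = Fixed Costs / (Price - Variable Cost)
Contribution margin = $53 - $8 = $45/unit
BEQ = ceil($43272 / $45/unit) = ceil(961.6) = 962 units

962 units


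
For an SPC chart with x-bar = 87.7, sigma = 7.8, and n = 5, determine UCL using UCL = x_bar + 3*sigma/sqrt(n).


UCL = 87.7 + 3 * 7.8 / sqrt(5)

98.16


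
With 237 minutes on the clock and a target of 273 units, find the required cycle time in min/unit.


Formula: CT = Available Time / Number of Units
CT = 237 min / 273 units
CT = 0.87 min/unit

0.87 min/unit


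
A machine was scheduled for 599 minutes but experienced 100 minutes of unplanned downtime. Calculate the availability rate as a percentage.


Formula: Availability = (Planned Time - Downtime) / Planned Time * 100
Uptime = 599 - 100 = 499 min
Availability = 499 / 599 * 100 = 83.3%

83.3%


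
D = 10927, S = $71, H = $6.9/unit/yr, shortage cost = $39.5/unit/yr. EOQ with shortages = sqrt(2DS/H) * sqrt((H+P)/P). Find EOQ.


Formula: EOQ* = sqrt(2DS/H) * sqrt((H+P)/P)
Base EOQ = sqrt(2*10927*71/6.9) = 474.21 units
Correction = sqrt((6.9+39.5)/39.5) = 1.08383
EOQ* = 474.21 * 1.08383 = 514.0 units

514.0 units


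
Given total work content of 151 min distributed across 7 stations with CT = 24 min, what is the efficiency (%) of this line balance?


Formula: Efficiency = Sum of Task Times / (N_stations * CT) * 100
Total station capacity = 7 stations * 24 min = 168 min
Efficiency = 151 / 168 * 100 = 89.9%

89.9%


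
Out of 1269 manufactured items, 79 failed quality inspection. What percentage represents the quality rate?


Formula: Quality Rate = Good Pieces / Total Pieces * 100
Good pieces = 1269 - 79 = 1190
QR = 1190 / 1269 * 100 = 93.8%

93.8%


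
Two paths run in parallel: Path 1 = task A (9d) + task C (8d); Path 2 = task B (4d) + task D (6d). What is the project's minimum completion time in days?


Path 1 = 9 + 8 = 17 days
Path 2 = 4 + 6 = 10 days
Duration = max(17, 10) = 17 days

17 days


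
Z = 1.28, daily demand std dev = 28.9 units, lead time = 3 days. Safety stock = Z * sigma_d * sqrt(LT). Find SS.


Formula: SS = z * sigma_d * sqrt(LT)
sqrt(LT) = sqrt(3) = 1.7321
SS = 1.28 * 28.9 * 1.7321
SS = 64.1 units

64.1 units


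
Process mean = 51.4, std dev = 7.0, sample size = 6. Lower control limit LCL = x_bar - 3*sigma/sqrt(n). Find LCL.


LCL = 51.4 - 3 * 7.0 / sqrt(6)

42.83


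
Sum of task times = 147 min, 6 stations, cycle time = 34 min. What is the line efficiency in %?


Formula: Efficiency = Sum of Task Times / (N_stations * CT) * 100
Total station capacity = 6 stations * 34 min = 204 min
Efficiency = 147 / 204 * 100 = 72.1%

72.1%


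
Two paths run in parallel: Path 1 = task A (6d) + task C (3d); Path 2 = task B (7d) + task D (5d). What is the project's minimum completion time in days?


Path 1 = 6 + 3 = 9 days
Path 2 = 7 + 5 = 12 days
Duration = max(9, 12) = 12 days

12 days


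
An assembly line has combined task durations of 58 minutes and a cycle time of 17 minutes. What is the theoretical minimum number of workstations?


Formula: N_min = ceil(Sum of Task Times / Cycle Time)
N_min = ceil(58 min / 17 min) = ceil(3.4118)
N_min = 4 stations

4


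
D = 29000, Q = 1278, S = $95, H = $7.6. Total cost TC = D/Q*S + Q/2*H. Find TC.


TC = 29000/1278 * 95 + 1278/2 * 7.6

$7012.11


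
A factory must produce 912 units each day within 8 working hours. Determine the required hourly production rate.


Formula: Production Rate = Daily Demand / Available Hours
Rate = 912 units/day / 8 hours/day
Rate = 114.0 units/hour

114.0 units/hour


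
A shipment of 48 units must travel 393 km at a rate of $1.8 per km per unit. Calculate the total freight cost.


TC = dist * cost * units = 393 * 1.8 * 48 = $33955.20

$33955.20


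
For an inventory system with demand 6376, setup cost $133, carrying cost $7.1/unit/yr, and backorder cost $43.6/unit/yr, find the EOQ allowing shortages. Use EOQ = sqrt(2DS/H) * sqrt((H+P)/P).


Formula: EOQ* = sqrt(2DS/H) * sqrt((H+P)/P)
Base EOQ = sqrt(2*6376*133/7.1) = 488.75 units
Correction = sqrt((7.1+43.6)/43.6) = 1.07835
EOQ* = 488.75 * 1.07835 = 527.0 units

527.0 units


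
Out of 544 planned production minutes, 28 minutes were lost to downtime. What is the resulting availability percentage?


Formula: Availability = (Planned Time - Downtime) / Planned Time * 100
Uptime = 544 - 28 = 516 min
Availability = 516 / 544 * 100 = 94.9%

94.9%


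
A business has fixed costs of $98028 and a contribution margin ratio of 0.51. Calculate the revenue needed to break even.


Formula: BER = Fixed Costs / Contribution Margin Ratio
BER = $98028 / 0.51
BER = $192211.76 (to the nearest cent)

$192211.76


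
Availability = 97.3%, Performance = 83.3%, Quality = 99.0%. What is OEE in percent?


Formula: OEE = Availability * Performance * Quality / 10000
A * P = 97.3% * 83.3% / 100 = 81.05%
OEE = 81.05% * 99.0% / 100 = 80.2%

80.2%


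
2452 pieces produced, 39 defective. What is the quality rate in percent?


Formula: Quality Rate = Good Pieces / Total Pieces * 100
Good pieces = 2452 - 39 = 2413
QR = 2413 / 2452 * 100 = 98.4%

98.4%


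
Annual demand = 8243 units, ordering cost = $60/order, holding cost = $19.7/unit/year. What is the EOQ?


Formula: EOQ = sqrt(2 * D * S / H)
Numerator: 2 * 8243 * 60 = 989160
2DS/H = 989160 / 19.7 = 50211.2
EOQ = sqrt(50211.2) = 224.1 units

224.1 units


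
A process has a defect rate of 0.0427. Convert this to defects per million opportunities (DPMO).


DPMO = defect_rate * 1000000 = 0.0427 * 1000000

42700


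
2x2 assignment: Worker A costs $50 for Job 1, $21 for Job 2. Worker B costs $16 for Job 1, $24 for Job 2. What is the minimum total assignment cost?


Option 1: A->1 + B->2 = $50 + $24 = $74
Option 2: A->2 + B->1 = $21 + $16 = $37
Min cost = min($74, $37) = $37

$37


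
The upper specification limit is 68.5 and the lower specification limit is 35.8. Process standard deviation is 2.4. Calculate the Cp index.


Cp = (68.5 - 35.8) / (6 * 2.4)

2.27


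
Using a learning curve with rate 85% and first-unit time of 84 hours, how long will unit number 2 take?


Formula: T_n = T_1 * (learning_rate)^(log2(n)) where learning_rate = rate/100
Doublings = log2(2) = 1
T_n = 84 * 0.85^1
T_n = 84 * 0.85 = 71.4 hours

71.4 hours


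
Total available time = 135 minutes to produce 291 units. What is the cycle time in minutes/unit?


Formula: CT = Available Time / Number of Units
CT = 135 min / 291 units
CT = 0.46 min/unit

0.46 min/unit


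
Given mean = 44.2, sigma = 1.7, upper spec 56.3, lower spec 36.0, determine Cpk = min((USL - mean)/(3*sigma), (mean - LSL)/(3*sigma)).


Cpu = (56.3 - 44.2) / (3 * 1.7) = 2.37
Cpl = (44.2 - 36.0) / (3 * 1.7) = 1.61
Cpk = min(2.37, 1.61) = 1.61

1.61


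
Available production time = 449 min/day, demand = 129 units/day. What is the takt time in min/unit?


Formula: Takt Time = Available Production Time / Customer Demand
Takt = 449 min/day / 129 units/day
Takt = 3.48 min/unit

3.48 min/unit


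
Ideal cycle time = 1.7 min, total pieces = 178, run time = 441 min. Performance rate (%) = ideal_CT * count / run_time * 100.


Formula: Performance = (Ideal CT * Total Count) / Run Time * 100
Ideal output time = 1.7 * 178 = 302.6 min
Performance = 302.6 / 441 * 100 = 68.6%

68.6%


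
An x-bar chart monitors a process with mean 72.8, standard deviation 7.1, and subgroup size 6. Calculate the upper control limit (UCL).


UCL = 72.8 + 3 * 7.1 / sqrt(6)

81.5


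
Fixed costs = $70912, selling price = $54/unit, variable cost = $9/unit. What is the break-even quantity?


Formula: BEQ = Fixed Costs / (Price - Variable Cost)
Contribution margin = $54 - $9 = $45/unit
BEQ = ceil($70912 / $45/unit) = ceil(1575.82) = 1576 units

1576 units


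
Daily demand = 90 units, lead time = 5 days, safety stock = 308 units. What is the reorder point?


Formula: ROP = (Daily Demand * Lead Time) + Safety Stock
Demand during lead time = 90 * 5 = 450 units
ROP = 450 + 308 = 758 units

758 units


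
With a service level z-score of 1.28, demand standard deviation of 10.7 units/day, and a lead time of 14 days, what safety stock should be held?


Formula: SS = z * sigma_d * sqrt(LT)
sqrt(LT) = sqrt(14) = 3.7417
SS = 1.28 * 10.7 * 3.7417
SS = 51.2 units

51.2 units


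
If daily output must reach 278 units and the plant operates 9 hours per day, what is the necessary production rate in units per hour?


Formula: Production Rate = Daily Demand / Available Hours
Rate = 278 units/day / 9 hours/day
Rate = 30.9 units/hour

30.9 units/hour


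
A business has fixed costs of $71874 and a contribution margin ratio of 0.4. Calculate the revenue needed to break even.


Formula: BER = Fixed Costs / Contribution Margin Ratio
BER = $71874 / 0.4
BER = $179685.00 (to the nearest cent)

$179685.00


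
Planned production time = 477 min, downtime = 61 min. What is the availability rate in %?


Formula: Availability = (Planned Time - Downtime) / Planned Time * 100
Uptime = 477 - 61 = 416 min
Availability = 416 / 477 * 100 = 87.2%

87.2%


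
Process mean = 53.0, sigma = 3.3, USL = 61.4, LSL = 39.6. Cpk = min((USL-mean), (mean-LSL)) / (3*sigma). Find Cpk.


Cpu = (61.4 - 53.0) / (3 * 3.3) = 0.85
Cpl = (53.0 - 39.6) / (3 * 3.3) = 1.35
Cpk = min(0.85, 1.35) = 0.85

0.85


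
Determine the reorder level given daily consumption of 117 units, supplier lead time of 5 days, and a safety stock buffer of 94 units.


Formula: ROP = (Daily Demand * Lead Time) + Safety Stock
Demand during lead time = 117 * 5 = 585 units
ROP = 585 + 94 = 679 units

679 units


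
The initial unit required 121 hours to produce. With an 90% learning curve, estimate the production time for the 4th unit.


Formula: T_n = T_1 * (learning_rate)^(log2(n)) where learning_rate = rate/100
Doublings = log2(4) = 2
T_n = 121 * 0.9^2
T_n = 121 * 0.81 = 98.0 hours

98.0 hours


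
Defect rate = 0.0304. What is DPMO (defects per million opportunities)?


DPMO = defect_rate * 1000000 = 0.0304 * 1000000

30400


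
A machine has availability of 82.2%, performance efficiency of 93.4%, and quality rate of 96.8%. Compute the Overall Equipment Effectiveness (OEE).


Formula: OEE = Availability * Performance * Quality / 10000
A * P = 82.2% * 93.4% / 100 = 76.77%
OEE = 76.77% * 96.8% / 100 = 74.3%

74.3%


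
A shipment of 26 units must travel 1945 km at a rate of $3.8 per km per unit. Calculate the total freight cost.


TC = dist * cost * units = 1945 * 3.8 * 26 = $192166.00

$192166.00


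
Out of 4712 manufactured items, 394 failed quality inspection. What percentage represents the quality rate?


Formula: Quality Rate = Good Pieces / Total Pieces * 100
Good pieces = 4712 - 394 = 4318
QR = 4318 / 4712 * 100 = 91.6%

91.6%


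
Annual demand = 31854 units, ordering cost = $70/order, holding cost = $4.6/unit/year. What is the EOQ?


Formula: EOQ = sqrt(2 * D * S / H)
Numerator: 2 * 31854 * 70 = 4459560
2DS/H = 4459560 / 4.6 = 969469.6
EOQ = sqrt(969469.6) = 984.6 units

984.6 units


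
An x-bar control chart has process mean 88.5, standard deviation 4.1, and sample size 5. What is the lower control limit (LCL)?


LCL = 88.5 - 3 * 4.1 / sqrt(5)

83.0


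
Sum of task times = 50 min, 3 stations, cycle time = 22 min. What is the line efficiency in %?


Formula: Efficiency = Sum of Task Times / (N_stations * CT) * 100
Total station capacity = 3 stations * 22 min = 66 min
Efficiency = 50 / 66 * 100 = 75.8%

75.8%


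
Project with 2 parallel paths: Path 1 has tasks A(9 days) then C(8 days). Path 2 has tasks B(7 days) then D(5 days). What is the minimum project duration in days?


Path 1 = 9 + 8 = 17 days
Path 2 = 7 + 5 = 12 days
Duration = max(17, 12) = 17 days

17 days


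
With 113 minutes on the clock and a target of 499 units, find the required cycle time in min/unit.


Formula: CT = Available Time / Number of Units
CT = 113 min / 499 units
CT = 0.23 min/unit

0.23 min/unit


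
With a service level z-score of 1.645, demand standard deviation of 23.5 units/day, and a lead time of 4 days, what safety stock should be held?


Formula: SS = z * sigma_d * sqrt(LT)
sqrt(LT) = sqrt(4) = 2.0
SS = 1.645 * 23.5 * 2.0
SS = 77.3 units

77.3 units


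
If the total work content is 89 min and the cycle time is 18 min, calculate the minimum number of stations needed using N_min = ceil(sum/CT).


Formula: N_min = ceil(Sum of Task Times / Cycle Time)
N_min = ceil(89 min / 18 min) = ceil(4.9444)
N_min = 5 stations

5


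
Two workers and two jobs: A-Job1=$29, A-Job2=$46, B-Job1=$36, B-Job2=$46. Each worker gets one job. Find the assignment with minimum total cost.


Option 1: A->1 + B->2 = $29 + $46 = $75
Option 2: A->2 + B->1 = $46 + $36 = $82
Min cost = min($75, $82) = $75

$75


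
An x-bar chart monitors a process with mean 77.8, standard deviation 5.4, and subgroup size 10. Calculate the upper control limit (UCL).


UCL = 77.8 + 3 * 5.4 / sqrt(10)

82.92


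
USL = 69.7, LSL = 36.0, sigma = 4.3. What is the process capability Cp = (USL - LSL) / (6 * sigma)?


Cp = (69.7 - 36.0) / (6 * 4.3)

1.31


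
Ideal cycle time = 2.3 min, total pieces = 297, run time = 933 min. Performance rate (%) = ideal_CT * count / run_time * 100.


Formula: Performance = (Ideal CT * Total Count) / Run Time * 100
Ideal output time = 2.3 * 297 = 683.1 min
Performance = 683.1 / 933 * 100 = 73.2%

73.2%


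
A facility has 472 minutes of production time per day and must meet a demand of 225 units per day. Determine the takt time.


Formula: Takt Time = Available Production Time / Customer Demand
Takt = 472 min/day / 225 units/day
Takt = 2.1 min/unit

2.1 min/unit


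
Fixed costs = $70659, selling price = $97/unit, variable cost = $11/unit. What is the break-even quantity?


Formula: BEQ = Fixed Costs / (Price - Variable Cost)
Contribution margin = $97 - $11 = $86/unit
BEQ = ceil($70659 / $86/unit) = ceil(821.62) = 822 units

822 units


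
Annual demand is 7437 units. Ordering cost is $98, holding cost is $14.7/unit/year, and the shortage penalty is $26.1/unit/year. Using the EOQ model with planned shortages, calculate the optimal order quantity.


Formula: EOQ* = sqrt(2DS/H) * sqrt((H+P)/P)
Base EOQ = sqrt(2*7437*98/14.7) = 314.9 units
Correction = sqrt((14.7+26.1)/26.1) = 1.25029
EOQ* = 314.9 * 1.25029 = 393.7 units

393.7 units


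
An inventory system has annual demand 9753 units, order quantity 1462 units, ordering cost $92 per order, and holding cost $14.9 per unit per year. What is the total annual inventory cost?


TC = 9753/1462 * 92 + 1462/2 * 14.9

$11505.63


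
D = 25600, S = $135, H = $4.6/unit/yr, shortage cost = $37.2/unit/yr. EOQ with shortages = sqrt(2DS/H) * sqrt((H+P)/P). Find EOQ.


Formula: EOQ* = sqrt(2DS/H) * sqrt((H+P)/P)
Base EOQ = sqrt(2*25600*135/4.6) = 1225.81 units
Correction = sqrt((4.6+37.2)/37.2) = 1.06003
EOQ* = 1225.81 * 1.06003 = 1299.4 units

1299.4 units


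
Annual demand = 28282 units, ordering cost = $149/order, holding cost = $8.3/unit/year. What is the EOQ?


Formula: EOQ = sqrt(2 * D * S / H)
Numerator: 2 * 28282 * 149 = 8428036
2DS/H = 8428036 / 8.3 = 1015426.0
EOQ = sqrt(1015426.0) = 1007.7 units

1007.7 units


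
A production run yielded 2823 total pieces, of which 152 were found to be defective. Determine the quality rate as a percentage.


Formula: Quality Rate = Good Pieces / Total Pieces * 100
Good pieces = 2823 - 152 = 2671
QR = 2671 / 2823 * 100 = 94.6%

94.6%


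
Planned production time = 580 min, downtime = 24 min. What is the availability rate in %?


Formula: Availability = (Planned Time - Downtime) / Planned Time * 100
Uptime = 580 - 24 = 556 min
Availability = 556 / 580 * 100 = 95.9%

95.9%


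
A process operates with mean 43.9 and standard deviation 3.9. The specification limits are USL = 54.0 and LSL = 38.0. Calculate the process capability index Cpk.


Cpu = (54.0 - 43.9) / (3 * 3.9) = 0.86
Cpl = (43.9 - 38.0) / (3 * 3.9) = 0.5
Cpk = min(0.86, 0.5) = 0.5

0.5


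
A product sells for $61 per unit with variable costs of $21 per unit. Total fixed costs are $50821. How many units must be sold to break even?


Formula: BEQ = Fixed Costs / (Price - Variable Cost)
Contribution margin = $61 - $21 = $40/unit
BEQ = ceil($50821 / $40/unit) = ceil(1270.53) = 1271 units

1271 units


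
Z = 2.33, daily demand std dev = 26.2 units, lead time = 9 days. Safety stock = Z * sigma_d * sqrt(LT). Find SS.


Formula: SS = z * sigma_d * sqrt(LT)
sqrt(LT) = sqrt(9) = 3.0
SS = 2.33 * 26.2 * 3.0
SS = 183.1 units

183.1 units


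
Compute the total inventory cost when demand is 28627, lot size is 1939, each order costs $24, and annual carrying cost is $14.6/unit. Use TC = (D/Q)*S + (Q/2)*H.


TC = 28627/1939 * 24 + 1939/2 * 14.6

$14509.03


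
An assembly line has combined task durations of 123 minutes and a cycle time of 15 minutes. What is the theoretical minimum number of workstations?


Formula: N_min = ceil(Sum of Task Times / Cycle Time)
N_min = ceil(123 min / 15 min) = ceil(8.2)
N_min = 9 stations

9


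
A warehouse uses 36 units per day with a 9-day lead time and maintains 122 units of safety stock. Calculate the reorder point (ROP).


Formula: ROP = (Daily Demand * Lead Time) + Safety Stock
Demand during lead time = 36 * 9 = 324 units
ROP = 324 + 122 = 446 units

446 units


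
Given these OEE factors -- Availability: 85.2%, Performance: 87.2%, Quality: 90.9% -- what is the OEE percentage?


Formula: OEE = Availability * Performance * Quality / 10000
A * P = 85.2% * 87.2% / 100 = 74.29%
OEE = 74.29% * 90.9% / 100 = 67.5%

67.5%


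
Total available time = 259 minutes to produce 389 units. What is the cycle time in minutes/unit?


Formula: CT = Available Time / Number of Units
CT = 259 min / 389 units
CT = 0.67 min/unit

0.67 min/unit


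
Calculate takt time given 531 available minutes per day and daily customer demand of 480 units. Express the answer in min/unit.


Formula: Takt Time = Available Production Time / Customer Demand
Takt = 531 min/day / 480 units/day
Takt = 1.11 min/unit

1.11 min/unit


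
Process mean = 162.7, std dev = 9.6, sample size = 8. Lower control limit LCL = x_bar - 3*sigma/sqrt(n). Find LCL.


LCL = 162.7 - 3 * 9.6 / sqrt(8)

152.52


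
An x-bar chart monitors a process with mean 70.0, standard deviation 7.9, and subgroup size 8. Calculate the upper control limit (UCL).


UCL = 70.0 + 3 * 7.9 / sqrt(8)

78.38


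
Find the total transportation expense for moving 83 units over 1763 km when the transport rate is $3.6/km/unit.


TC = dist * cost * units = 1763 * 3.6 * 83 = $526784.40

$526784.40


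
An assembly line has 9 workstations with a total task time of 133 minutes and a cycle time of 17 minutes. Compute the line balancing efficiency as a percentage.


Formula: Efficiency = Sum of Task Times / (N_stations * CT) * 100
Total station capacity = 9 stations * 17 min = 153 min
Efficiency = 133 / 153 * 100 = 86.9%

86.9%


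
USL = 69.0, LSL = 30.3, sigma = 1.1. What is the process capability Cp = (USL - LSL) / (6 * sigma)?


Cp = (69.0 - 30.3) / (6 * 1.1)

5.86


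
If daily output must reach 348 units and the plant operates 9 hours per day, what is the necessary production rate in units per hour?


Formula: Production Rate = Daily Demand / Available Hours
Rate = 348 units/day / 9 hours/day
Rate = 38.7 units/hour

38.7 units/hour


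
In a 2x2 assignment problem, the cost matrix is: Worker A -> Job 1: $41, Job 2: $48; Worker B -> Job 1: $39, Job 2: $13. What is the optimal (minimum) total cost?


Option 1: A->1 + B->2 = $41 + $13 = $54
Option 2: A->2 + B->1 = $48 + $39 = $87
Min cost = min($54, $87) = $54

$54


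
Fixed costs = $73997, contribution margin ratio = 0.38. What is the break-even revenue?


Formula: BER = Fixed Costs / Contribution Margin Ratio
BER = $73997 / 0.38
BER = $194728.95 (to the nearest cent)

$194728.95


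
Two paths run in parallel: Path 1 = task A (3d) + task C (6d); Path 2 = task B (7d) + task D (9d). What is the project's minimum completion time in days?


Path 1 = 3 + 6 = 9 days
Path 2 = 7 + 9 = 16 days
Duration = max(9, 16) = 16 days

16 days


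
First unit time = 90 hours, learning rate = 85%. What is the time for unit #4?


Formula: T_n = T_1 * (learning_rate)^(log2(n)) where learning_rate = rate/100
Doublings = log2(4) = 2
T_n = 90 * 0.85^2
T_n = 90 * 0.7225 = 65.0 hours

65.0 hours


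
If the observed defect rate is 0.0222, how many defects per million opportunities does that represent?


DPMO = defect_rate * 1000000 = 0.0222 * 1000000

22200


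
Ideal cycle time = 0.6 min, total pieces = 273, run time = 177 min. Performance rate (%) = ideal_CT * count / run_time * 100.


Formula: Performance = (Ideal CT * Total Count) / Run Time * 100
Ideal output time = 0.6 * 273 = 163.8 min
Performance = 163.8 / 177 * 100 = 92.5%

92.5%


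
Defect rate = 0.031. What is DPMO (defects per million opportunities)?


DPMO = defect_rate * 1000000 = 0.031 * 1000000

31000


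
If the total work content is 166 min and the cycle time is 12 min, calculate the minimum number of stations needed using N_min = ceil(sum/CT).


Formula: N_min = ceil(Sum of Task Times / Cycle Time)
N_min = ceil(166 min / 12 min) = ceil(13.8333)
N_min = 14 stations

14


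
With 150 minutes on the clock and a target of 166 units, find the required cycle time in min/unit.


Formula: CT = Available Time / Number of Units
CT = 150 min / 166 units
CT = 0.9 min/unit

0.9 min/unit


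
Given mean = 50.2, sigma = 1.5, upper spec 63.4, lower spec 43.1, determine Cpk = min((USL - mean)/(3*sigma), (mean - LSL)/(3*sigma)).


Cpu = (63.4 - 50.2) / (3 * 1.5) = 2.93
Cpl = (50.2 - 43.1) / (3 * 1.5) = 1.58
Cpk = min(2.93, 1.58) = 1.58

1.58


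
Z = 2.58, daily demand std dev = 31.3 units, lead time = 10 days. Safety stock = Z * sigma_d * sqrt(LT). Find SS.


Formula: SS = z * sigma_d * sqrt(LT)
sqrt(LT) = sqrt(10) = 3.1623
SS = 2.58 * 31.3 * 3.1623
SS = 255.4 units

255.4 units


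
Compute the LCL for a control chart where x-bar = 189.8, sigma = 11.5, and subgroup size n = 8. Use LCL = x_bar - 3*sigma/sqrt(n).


LCL = 189.8 - 3 * 11.5 / sqrt(8)

177.6


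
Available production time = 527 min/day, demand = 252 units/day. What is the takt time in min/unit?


Formula: Takt Time = Available Production Time / Customer Demand
Takt = 527 min/day / 252 units/day
Takt = 2.09 min/unit

2.09 min/unit


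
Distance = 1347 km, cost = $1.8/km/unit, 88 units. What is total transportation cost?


TC = dist * cost * units = 1347 * 1.8 * 88 = $213364.80

$213364.80


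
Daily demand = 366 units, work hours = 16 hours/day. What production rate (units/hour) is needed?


Formula: Production Rate = Daily Demand / Available Hours
Rate = 366 units/day / 16 hours/day
Rate = 22.9 units/hour

22.9 units/hour


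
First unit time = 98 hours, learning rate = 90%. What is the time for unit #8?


Formula: T_n = T_1 * (learning_rate)^(log2(n)) where learning_rate = rate/100
Doublings = log2(8) = 3
T_n = 98 * 0.9^3
T_n = 98 * 0.729 = 71.4 hours

71.4 hours


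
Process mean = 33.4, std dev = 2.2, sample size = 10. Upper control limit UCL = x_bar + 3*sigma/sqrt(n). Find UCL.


UCL = 33.4 + 3 * 2.2 / sqrt(10)

35.49


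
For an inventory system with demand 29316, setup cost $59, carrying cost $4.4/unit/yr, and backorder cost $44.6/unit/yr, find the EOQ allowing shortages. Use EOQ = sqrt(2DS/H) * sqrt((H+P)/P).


Formula: EOQ* = sqrt(2DS/H) * sqrt((H+P)/P)
Base EOQ = sqrt(2*29316*59/4.4) = 886.68 units
Correction = sqrt((4.4+44.6)/44.6) = 1.04817
EOQ* = 886.68 * 1.04817 = 929.4 units

929.4 units


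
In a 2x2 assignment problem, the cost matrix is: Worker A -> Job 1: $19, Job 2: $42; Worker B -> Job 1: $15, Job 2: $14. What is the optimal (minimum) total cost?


Option 1: A->1 + B->2 = $19 + $14 = $33
Option 2: A->2 + B->1 = $42 + $15 = $57
Min cost = min($33, $57) = $33

$33


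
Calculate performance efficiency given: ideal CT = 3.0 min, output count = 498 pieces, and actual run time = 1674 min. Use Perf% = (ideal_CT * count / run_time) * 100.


Formula: Performance = (Ideal CT * Total Count) / Run Time * 100
Ideal output time = 3.0 * 498 = 1494.0 min
Performance = 1494.0 / 1674 * 100 = 89.2%

89.2%
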